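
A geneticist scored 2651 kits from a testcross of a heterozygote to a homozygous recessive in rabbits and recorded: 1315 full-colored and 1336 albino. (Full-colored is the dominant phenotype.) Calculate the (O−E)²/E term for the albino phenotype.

0.083

A testcross of a heterozygote (Aa × aa) gives a 1:1 phenotypic ratio.
The 1:1 ratio has 2 parts, so with N = 2651 the expected counts are:
  full-colored: 2651 × 1/2 = 1325.5
  albino: 2651 × 1/2 = 1325.5
Contribution of albino: (1336 − 1325.5)² / 1325.5 = 0.0832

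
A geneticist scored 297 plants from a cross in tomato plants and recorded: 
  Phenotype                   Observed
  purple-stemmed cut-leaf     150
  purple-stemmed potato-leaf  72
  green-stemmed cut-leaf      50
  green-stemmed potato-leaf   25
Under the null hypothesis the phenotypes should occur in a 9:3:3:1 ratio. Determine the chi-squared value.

Expected counts for N = 297 under a 9:3:3:1 ratio (total parts = 16):
  purple-stemmed cut-leaf: 297 × 9/16 = 167.0625
  purple-stemmed potato-leaf: 297 × 3/16 = 55.6875
  green-stemmed cut-leaf: 297 × 3/16 = 55.6875
  green-stemmed potato-leaf: 297 × 1/16 = 18.5625
χ² = Σ (O − E)² / E
  purple-stemmed cut-leaf: (150 − 167.0625)² / 167.0625 = 1.7426
  purple-stemmed potato-leaf: (72 − 55.6875)² / 55.6875 = 4.7784
  green-stemmed cut-leaf: (50 − 55.6875)² / 55.6875 = 0.5809
  green-stemmed potato-leaf: (25 − 18.5625)² / 18.5625 = 2.2325
χ² = 1.7426 + 4.7784 + 0.5809 + 2.2325 = 9.3344 ≈ 9.334

9.334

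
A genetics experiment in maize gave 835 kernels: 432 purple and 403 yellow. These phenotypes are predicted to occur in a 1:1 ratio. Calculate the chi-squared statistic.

Expected counts for N = 835 under a 1:1 ratio (total parts = 2):
  purple: 835 × 1/2 = 417.5
  yellow: 835 × 1/2 = 417.5
χ² = Σ (O − E)² / E
  purple: (432 − 417.5)² / 417.5 = 0.5036
  yellow: (403 − 417.5)² / 417.5 = 0.5036
χ² = 0.5036 + 0.5036 = 1.0072 ≈ 1.007

1.007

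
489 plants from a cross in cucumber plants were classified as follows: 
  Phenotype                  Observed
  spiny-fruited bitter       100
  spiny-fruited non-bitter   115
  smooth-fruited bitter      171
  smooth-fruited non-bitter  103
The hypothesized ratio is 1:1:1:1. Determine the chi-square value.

Expected counts for N = 489 under a 1:1:1:1 ratio (total parts = 4):
  spiny-fruited bitter: 489 × 1/4 = 122.25
  spiny-fruited non-bitter: 489 × 1/4 = 122.25
  smooth-fruited bitter: 489 × 1/4 = 122.25
  smooth-fruited non-bitter: 489 × 1/4 = 122.25
χ² = Σ (O − E)² / E
  spiny-fruited bitter: (100 − 122.25)² / 122.25 = 4.0496
  spiny-fruited non-bitter: (115 − 122.25)² / 122.25 = 0.4300
  smooth-fruited bitter: (171 − 122.25)² / 122.25 = 19.4402
  smooth-fruited non-bitter: (103 − 122.25)² / 122.25 = 3.0312
χ² = 4.0496 + 0.4300 + 19.4402 + 3.0312 = 26.951

26.951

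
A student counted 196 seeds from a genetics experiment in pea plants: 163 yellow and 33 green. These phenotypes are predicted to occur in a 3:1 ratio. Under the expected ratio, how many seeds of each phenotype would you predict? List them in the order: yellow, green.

147, 49

Expected counts for N = 196 under a 3:1 ratio (total parts = 4):
  yellow: 196 × 3/4 = 147
  green: 196 × 1/4 = 49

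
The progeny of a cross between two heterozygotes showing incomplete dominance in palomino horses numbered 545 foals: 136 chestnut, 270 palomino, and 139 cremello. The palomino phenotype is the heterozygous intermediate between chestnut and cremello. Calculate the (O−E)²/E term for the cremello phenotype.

With incomplete dominance, a heterozygote × heterozygote cross gives a 1:2:1 phenotypic ratio.
Expected counts for N = 545 under a 1:2:1 ratio (total parts = 4):
  chestnut: 545 × 1/4 = 136.25
  palomino: 545 × 2/4 = 272.5
  cremello: 545 × 1/4 = 136.25
Contribution of cremello: (139 − 136.25)² / 136.25 = 0.0555

0.056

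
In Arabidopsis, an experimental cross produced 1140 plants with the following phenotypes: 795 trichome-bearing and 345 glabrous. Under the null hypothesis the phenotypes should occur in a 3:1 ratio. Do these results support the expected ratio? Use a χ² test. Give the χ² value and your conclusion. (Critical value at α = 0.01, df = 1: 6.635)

Total ratio parts = 4. Expected numbers out of 1140:
  trichome-bearing: 1140 × 3/4 = 855
  glabrous: 1140 × 1/4 = 285
χ² = Σ (O − E)² / E
  trichome-bearing: (795 − 855)² / 855 = 4.2105
  glabrous: (345 − 285)² / 285 = 12.6316
χ² = 4.2105 + 12.6316 = 16.8421 ≈ 16.842
Degrees of freedom = 2 − 1 = 1; critical value at α = 0.01 is 6.635.
Since 16.842 > 6.635, we reject the null hypothesis — the data do not fit the 3:1 ratio.

16.842; not consistent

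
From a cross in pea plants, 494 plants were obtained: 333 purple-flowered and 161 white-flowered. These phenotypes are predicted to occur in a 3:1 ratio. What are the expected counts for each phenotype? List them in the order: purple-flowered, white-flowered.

The 3:1 ratio has 4 parts, so with N = 494 the expected counts are:
  purple-flowered: 494 × 3/4 = 370.5
  white-flowered: 494 × 1/4 = 123.5

370.5, 123.5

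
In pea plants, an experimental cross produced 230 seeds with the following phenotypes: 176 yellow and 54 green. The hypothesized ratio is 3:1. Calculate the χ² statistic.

Under the 3:1 hypothesis (Σ ratio = 4, N = 230):
  yellow: 230 × 3/4 = 172.5
  green: 230 × 1/4 = 57.5
χ² = Σ (O − E)² / E
  yellow: (176 − 172.5)² / 172.5 = 0.0710
  green: (54 − 57.5)² / 57.5 = 0.2130
χ² = 0.0710 + 0.2130 = 0.284

0.284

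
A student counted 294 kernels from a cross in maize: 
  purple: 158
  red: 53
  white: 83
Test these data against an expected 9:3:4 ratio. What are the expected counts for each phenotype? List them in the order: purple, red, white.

165.375, 55.125, 73.5

Expected counts for N = 294 under a 9:3:4 ratio (total parts = 16):
  purple: 294 × 9/16 = 165.375
  red: 294 × 3/16 = 55.125
  white: 294 × 4/16 = 73.5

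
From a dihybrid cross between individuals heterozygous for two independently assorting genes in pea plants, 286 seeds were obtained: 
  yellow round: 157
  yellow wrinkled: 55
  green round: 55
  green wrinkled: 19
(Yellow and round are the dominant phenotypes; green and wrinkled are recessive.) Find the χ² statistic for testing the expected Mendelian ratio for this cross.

0.235

A dihybrid F₂ with independent assortment and complete dominance at both loci gives a 9:3:3:1 phenotypic ratio.
Total ratio parts = 16. Expected numbers out of 286:
  yellow round: 286 × 9/16 = 160.875
  yellow wrinkled: 286 × 3/16 = 53.625
  green round: 286 × 3/16 = 53.625
  green wrinkled: 286 × 1/16 = 17.875
χ² = Σ (O − E)² / E
  yellow round: (157 − 160.875)² / 160.875 = 0.0933
  yellow wrinkled: (55 − 53.625)² / 53.625 = 0.0353
  green round: (55 − 53.625)² / 53.625 = 0.0353
  green wrinkled: (19 − 17.875)² / 17.875 = 0.0708
χ² = 0.0933 + 0.0353 + 0.0353 + 0.0708 = 0.2347 ≈ 0.235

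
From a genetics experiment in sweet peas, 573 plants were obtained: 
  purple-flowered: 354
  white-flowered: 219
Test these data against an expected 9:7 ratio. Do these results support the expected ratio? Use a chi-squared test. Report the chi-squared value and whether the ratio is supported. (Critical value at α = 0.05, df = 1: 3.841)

7.121; not consistent

Expected counts for N = 573 under a 9:7 ratio (total parts = 16):
  purple-flowered: 573 × 9/16 = 322.3125
  white-flowered: 573 × 7/16 = 250.6875
χ² = Σ (O − E)² / E
  purple-flowered: (354 − 322.3125)² / 322.3125 = 3.1153
  white-flowered: (219 − 250.6875)² / 250.6875 = 4.0054
χ² = 3.1153 + 4.0054 = 7.1207 ≈ 7.121
Degrees of freedom = 2 − 1 = 1; critical value at α = 0.05 is 3.841.
Since 7.121 > 3.841, we reject the null hypothesis — the data do not fit the 9:7 ratio.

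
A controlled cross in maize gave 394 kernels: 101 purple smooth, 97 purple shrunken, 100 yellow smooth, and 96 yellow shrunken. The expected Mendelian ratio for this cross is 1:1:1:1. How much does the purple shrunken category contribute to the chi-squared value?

Under the 1:1:1:1 hypothesis (Σ ratio = 4, N = 394):
  purple smooth: 394 × 1/4 = 98.5
  purple shrunken: 394 × 1/4 = 98.5
  yellow smooth: 394 × 1/4 = 98.5
  yellow shrunken: 394 × 1/4 = 98.5
Contribution of purple shrunken: (97 − 98.5)² / 98.5 = 0.0228

0.023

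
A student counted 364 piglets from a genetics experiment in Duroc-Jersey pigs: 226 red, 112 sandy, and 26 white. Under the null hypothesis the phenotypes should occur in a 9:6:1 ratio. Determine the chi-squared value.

7.067

Under the 9:6:1 hypothesis (Σ ratio = 16, N = 364):
  red: 364 × 9/16 = 204.75
  sandy: 364 × 6/16 = 136.5
  white: 364 × 1/16 = 22.75
χ² = Σ (O − E)² / E
  red: (226 − 204.75)² / 204.75 = 2.2054
  sandy: (112 − 136.5)² / 136.5 = 4.3974
  white: (26 − 22.75)² / 22.75 = 0.4643
χ² = 2.2054 + 4.3974 + 0.4643 = 7.0671 ≈ 7.067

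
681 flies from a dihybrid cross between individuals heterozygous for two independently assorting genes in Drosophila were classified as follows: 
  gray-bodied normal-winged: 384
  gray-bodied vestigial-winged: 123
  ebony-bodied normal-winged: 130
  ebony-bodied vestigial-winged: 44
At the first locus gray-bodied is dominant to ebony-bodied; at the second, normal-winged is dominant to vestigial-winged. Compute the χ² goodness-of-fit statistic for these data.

A dihybrid F₂ with independent assortment and complete dominance at both loci gives a 9:3:3:1 phenotypic ratio.
Under the 9:3:3:1 hypothesis (Σ ratio = 16, N = 681):
  gray-bodied normal-winged: 681 × 9/16 = 383.0625
  gray-bodied vestigial-winged: 681 × 3/16 = 127.6875
  ebony-bodied normal-winged: 681 × 3/16 = 127.6875
  ebony-bodied vestigial-winged: 681 × 1/16 = 42.5625
χ² = Σ (O − E)² / E
  gray-bodied normal-winged: (384 − 383.0625)² / 383.0625 = 0.0023
  gray-bodied vestigial-winged: (123 − 127.6875)² / 127.6875 = 0.1721
  ebony-bodied normal-winged: (130 − 127.6875)² / 127.6875 = 0.0419
  ebony-bodied vestigial-winged: (44 − 42.5625)² / 42.5625 = 0.0485
χ² = 0.0023 + 0.1721 + 0.0419 + 0.0485 = 0.2648 ≈ 0.265

0.265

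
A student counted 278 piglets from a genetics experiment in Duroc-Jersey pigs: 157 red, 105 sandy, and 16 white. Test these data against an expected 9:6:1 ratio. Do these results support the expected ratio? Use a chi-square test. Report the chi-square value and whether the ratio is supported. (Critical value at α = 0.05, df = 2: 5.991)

0.117; consistent

Under the 9:6:1 hypothesis (Σ ratio = 16, N = 278):
  red: 278 × 9/16 = 156.375
  sandy: 278 × 6/16 = 104.25
  white: 278 × 1/16 = 17.375
χ² = Σ (O − E)² / E
  red: (157 − 156.375)² / 156.375 = 0.0025
  sandy: (105 − 104.25)² / 104.25 = 0.0054
  white: (16 − 17.375)² / 17.375 = 0.1088
χ² = 0.0025 + 0.0054 + 0.1088 = 0.1167 ≈ 0.117
Degrees of freedom = 3 − 1 = 2; critical value at α = 0.05 is 5.991.
Since 0.117 < 5.991, we fail to reject the null hypothesis — the data are consistent with the 9:6:1 ratio.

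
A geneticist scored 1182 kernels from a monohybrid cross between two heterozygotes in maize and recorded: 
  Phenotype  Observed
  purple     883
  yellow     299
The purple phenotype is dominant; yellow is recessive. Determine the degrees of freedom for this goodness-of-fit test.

1

For a monohybrid cross between heterozygotes with complete dominance, the expected phenotypic ratio is 3:1.
A goodness-of-fit test with 2 phenotype classes has df = 2 − 1 = 1.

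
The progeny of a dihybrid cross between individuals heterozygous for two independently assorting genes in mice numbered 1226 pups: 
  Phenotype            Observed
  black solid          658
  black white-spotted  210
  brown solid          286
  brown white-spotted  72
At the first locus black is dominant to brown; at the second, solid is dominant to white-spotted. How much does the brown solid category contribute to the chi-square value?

A dihybrid F₂ with independent assortment and complete dominance at both loci gives a 9:3:3:1 phenotypic ratio.
Expected counts for N = 1226 under a 9:3:3:1 ratio (total parts = 16):
  black solid: 1226 × 9/16 = 689.625
  black white-spotted: 1226 × 3/16 = 229.875
  brown solid: 1226 × 3/16 = 229.875
  brown white-spotted: 1226 × 1/16 = 76.625
Contribution of brown solid: (286 − 229.875)² / 229.875 = 13.7032

13.703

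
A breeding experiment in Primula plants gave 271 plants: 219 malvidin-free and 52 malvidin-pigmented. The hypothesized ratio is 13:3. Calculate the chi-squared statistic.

0.034

Total ratio parts = 16. Expected numbers out of 271:
  malvidin-free: 271 × 13/16 = 220.1875
  malvidin-pigmented: 271 × 3/16 = 50.8125
χ² = Σ (O − E)² / E
  malvidin-free: (219 − 220.1875)² / 220.1875 = 0.0064
  malvidin-pigmented: (52 − 50.8125)² / 50.8125 = 0.0278
χ² = 0.0064 + 0.0278 = 0.0342 ≈ 0.034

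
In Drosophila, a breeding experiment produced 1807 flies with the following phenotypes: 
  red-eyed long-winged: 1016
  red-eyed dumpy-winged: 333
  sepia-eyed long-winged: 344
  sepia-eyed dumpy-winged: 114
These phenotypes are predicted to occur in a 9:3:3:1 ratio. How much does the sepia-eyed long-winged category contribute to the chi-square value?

0.079

Expected counts for N = 1807 under a 9:3:3:1 ratio (total parts = 16):
  red-eyed long-winged: 1807 × 9/16 = 1016.4375
  red-eyed dumpy-winged: 1807 × 3/16 = 338.8125
  sepia-eyed long-winged: 1807 × 3/16 = 338.8125
  sepia-eyed dumpy-winged: 1807 × 1/16 = 112.9375
Contribution of sepia-eyed long-winged: (344 − 338.8125)² / 338.8125 = 0.0794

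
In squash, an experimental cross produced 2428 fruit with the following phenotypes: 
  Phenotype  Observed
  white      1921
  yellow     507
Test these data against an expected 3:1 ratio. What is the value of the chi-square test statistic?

The 3:1 ratio has 4 parts, so with N = 2428 the expected counts are:
  white: 2428 × 3/4 = 1821
  yellow: 2428 × 1/4 = 607
χ² = Σ (O − E)² / E
  white: (1921 − 1821)² / 1821 = 5.4915
  yellow: (507 − 607)² / 607 = 16.4745
χ² = 5.4915 + 16.4745 = 21.966

21.966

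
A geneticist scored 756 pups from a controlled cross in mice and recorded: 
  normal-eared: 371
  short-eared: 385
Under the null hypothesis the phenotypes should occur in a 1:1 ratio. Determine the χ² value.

0.259

Under the 1:1 hypothesis (Σ ratio = 2, N = 756):
  normal-eared: 756 × 1/2 = 378
  short-eared: 756 × 1/2 = 378
χ² = Σ (O − E)² / E
  normal-eared: (371 − 378)² / 378 = 0.1296
  short-eared: (385 − 378)² / 378 = 0.1296
χ² = 0.1296 + 0.1296 = 0.2592 ≈ 0.259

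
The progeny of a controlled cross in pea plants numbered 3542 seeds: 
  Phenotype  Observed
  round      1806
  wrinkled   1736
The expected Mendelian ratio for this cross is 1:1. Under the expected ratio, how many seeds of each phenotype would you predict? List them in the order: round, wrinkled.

Under the 1:1 hypothesis (Σ ratio = 2, N = 3542):
  round: 3542 × 1/2 = 1771
  wrinkled: 3542 × 1/2 = 1771

1771, 1771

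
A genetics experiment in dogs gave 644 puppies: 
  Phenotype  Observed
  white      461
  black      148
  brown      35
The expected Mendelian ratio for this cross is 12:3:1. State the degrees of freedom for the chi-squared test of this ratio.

2

A goodness-of-fit test with 3 phenotype classes has df = 3 − 1 = 2.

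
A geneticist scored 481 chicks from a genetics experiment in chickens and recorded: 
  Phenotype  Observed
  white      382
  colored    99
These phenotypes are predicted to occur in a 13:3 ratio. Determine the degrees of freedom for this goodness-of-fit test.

A goodness-of-fit test with 2 phenotype classes has df = 2 − 1 = 1.

1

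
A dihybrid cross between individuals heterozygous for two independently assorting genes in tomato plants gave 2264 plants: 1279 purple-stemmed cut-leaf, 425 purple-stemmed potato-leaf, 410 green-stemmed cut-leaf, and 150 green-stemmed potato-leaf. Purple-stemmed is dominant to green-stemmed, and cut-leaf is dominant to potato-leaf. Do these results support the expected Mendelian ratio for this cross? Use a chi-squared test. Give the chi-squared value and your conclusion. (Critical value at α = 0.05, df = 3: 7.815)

A dihybrid F₂ with independent assortment and complete dominance at both loci gives a 9:3:3:1 phenotypic ratio.
The 9:3:3:1 ratio has 16 parts, so with N = 2264 the expected counts are:
  purple-stemmed cut-leaf: 2264 × 9/16 = 1273.5
  purple-stemmed potato-leaf: 2264 × 3/16 = 424.5
  green-stemmed cut-leaf: 2264 × 3/16 = 424.5
  green-stemmed potato-leaf: 2264 × 1/16 = 141.5
χ² = Σ (O − E)² / E
  purple-stemmed cut-leaf: (1279 − 1273.5)² / 1273.5 = 0.0238
  purple-stemmed potato-leaf: (425 − 424.5)² / 424.5 = 0.0006
  green-stemmed cut-leaf: (410 − 424.5)² / 424.5 = 0.4953
  green-stemmed potato-leaf: (150 − 141.5)² / 141.5 = 0.5106
χ² = 0.0238 + 0.0006 + 0.4953 + 0.5106 = 1.0303 ≈ 1.030
Degrees of freedom = 4 − 1 = 3; critical value at α = 0.05 is 7.815.
Since 1.030 < 7.815, we fail to reject the null hypothesis — the data are consistent with the 9:3:3:1 ratio.

1.030; consistent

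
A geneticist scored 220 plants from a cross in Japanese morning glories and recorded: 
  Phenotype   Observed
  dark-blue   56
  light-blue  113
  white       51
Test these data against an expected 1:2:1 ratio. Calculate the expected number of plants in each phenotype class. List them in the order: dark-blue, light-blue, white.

55, 110, 55

The 1:2:1 ratio has 4 parts, so with N = 220 the expected counts are:
  dark-blue: 220 × 1/4 = 55
  light-blue: 220 × 2/4 = 110
  white: 220 × 1/4 = 55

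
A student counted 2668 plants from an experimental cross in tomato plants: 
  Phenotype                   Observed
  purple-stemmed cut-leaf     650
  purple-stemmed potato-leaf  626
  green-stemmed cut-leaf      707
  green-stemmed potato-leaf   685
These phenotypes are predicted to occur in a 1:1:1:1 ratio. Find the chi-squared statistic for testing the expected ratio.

Expected counts for N = 2668 under a 1:1:1:1 ratio (total parts = 4):
  purple-stemmed cut-leaf: 2668 × 1/4 = 667
  purple-stemmed potato-leaf: 2668 × 1/4 = 667
  green-stemmed cut-leaf: 2668 × 1/4 = 667
  green-stemmed potato-leaf: 2668 × 1/4 = 667
χ² = Σ (O − E)² / E
  purple-stemmed cut-leaf: (650 − 667)² / 667 = 0.4333
  purple-stemmed potato-leaf: (626 − 667)² / 667 = 2.5202
  green-stemmed cut-leaf: (707 − 667)² / 667 = 2.3988
  green-stemmed potato-leaf: (685 − 667)² / 667 = 0.4858
χ² = 0.4333 + 2.5202 + 2.3988 + 0.4858 = 5.8381 ≈ 5.838

5.838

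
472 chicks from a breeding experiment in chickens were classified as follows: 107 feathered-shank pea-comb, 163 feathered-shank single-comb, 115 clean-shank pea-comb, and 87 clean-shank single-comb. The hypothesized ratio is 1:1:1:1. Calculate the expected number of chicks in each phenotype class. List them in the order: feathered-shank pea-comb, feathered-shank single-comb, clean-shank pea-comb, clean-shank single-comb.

Expected counts for N = 472 under a 1:1:1:1 ratio (total parts = 4):
  feathered-shank pea-comb: 472 × 1/4 = 118
  feathered-shank single-comb: 472 × 1/4 = 118
  clean-shank pea-comb: 472 × 1/4 = 118
  clean-shank single-comb: 472 × 1/4 = 118

118, 118, 118, 118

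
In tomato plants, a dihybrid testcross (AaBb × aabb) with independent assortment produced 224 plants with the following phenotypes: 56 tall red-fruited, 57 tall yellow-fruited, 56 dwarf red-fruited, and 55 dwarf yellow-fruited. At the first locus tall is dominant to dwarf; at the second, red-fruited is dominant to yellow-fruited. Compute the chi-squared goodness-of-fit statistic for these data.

0.036

A dihybrid testcross with independent assortment gives a 1:1:1:1 ratio.
Total ratio parts = 4. Expected numbers out of 224:
  tall red-fruited: 224 × 1/4 = 56
  tall yellow-fruited: 224 × 1/4 = 56
  dwarf red-fruited: 224 × 1/4 = 56
  dwarf yellow-fruited: 224 × 1/4 = 56
χ² = Σ (O − E)² / E
  tall red-fruited: (56 − 56)² / 56 = 0.0000
  tall yellow-fruited: (57 − 56)² / 56 = 0.0179
  dwarf red-fruited: (56 − 56)² / 56 = 0.0000
  dwarf yellow-fruited: (55 − 56)² / 56 = 0.0179
χ² = 0.0000 + 0.0179 + 0.0000 + 0.0179 = 0.0358 ≈ 0.036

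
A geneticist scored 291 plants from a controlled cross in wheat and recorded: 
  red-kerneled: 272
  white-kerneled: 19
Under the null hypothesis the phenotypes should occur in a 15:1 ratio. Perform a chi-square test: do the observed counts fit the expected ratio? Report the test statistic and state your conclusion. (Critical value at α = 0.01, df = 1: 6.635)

The 15:1 ratio has 16 parts, so with N = 291 the expected counts are:
  red-kerneled: 291 × 15/16 = 272.8125
  white-kerneled: 291 × 1/16 = 18.1875
χ² = Σ (O − E)² / E
  red-kerneled: (272 − 272.8125)² / 272.8125 = 0.0024
  white-kerneled: (19 − 18.1875)² / 18.1875 = 0.0363
χ² = 0.0024 + 0.0363 = 0.0387 ≈ 0.039
Degrees of freedom = 2 − 1 = 1; critical value at α = 0.01 is 6.635.
Since 0.039 < 6.635, we fail to reject the null hypothesis — the data are consistent with the 15:1 ratio.

0.039; consistent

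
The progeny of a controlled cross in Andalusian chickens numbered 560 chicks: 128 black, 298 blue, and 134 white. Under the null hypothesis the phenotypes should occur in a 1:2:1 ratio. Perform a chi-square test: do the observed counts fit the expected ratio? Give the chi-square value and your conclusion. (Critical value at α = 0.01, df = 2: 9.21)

2.443; consistent

The 1:2:1 ratio has 4 parts, so with N = 560 the expected counts are:
  black: 560 × 1/4 = 140
  blue: 560 × 2/4 = 280
  white: 560 × 1/4 = 140
χ² = Σ (O − E)² / E
  black: (128 − 140)² / 140 = 1.0286
  blue: (298 − 280)² / 280 = 1.1571
  white: (134 − 140)² / 140 = 0.2571
χ² = 1.0286 + 1.1571 + 0.2571 = 2.4428 ≈ 2.443
Degrees of freedom = 3 − 1 = 2; critical value at α = 0.01 is 9.21.
Since 2.443 < 9.21, we fail to reject the null hypothesis — the data are consistent with the 1:2:1 ratio.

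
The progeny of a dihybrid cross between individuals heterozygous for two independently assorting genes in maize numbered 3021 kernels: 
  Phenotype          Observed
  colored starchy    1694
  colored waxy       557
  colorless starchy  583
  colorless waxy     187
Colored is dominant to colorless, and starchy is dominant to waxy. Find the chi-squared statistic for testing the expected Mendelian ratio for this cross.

A dihybrid F₂ with independent assortment and complete dominance at both loci gives a 9:3:3:1 phenotypic ratio.
Expected counts for N = 3021 under a 9:3:3:1 ratio (total parts = 16):
  colored starchy: 3021 × 9/16 = 1699.3125
  colored waxy: 3021 × 3/16 = 566.4375
  colorless starchy: 3021 × 3/16 = 566.4375
  colorless waxy: 3021 × 1/16 = 188.8125
χ² = Σ (O − E)² / E
  colored starchy: (1694 − 1699.3125)² / 1699.3125 = 0.0166
  colored waxy: (557 − 566.4375)² / 566.4375 = 0.1572
  colorless starchy: (583 − 566.4375)² / 566.4375 = 0.4843
  colorless waxy: (187 − 188.8125)² / 188.8125 = 0.0174
χ² = 0.0166 + 0.1572 + 0.4843 + 0.0174 = 0.6755 ≈ 0.676

0.676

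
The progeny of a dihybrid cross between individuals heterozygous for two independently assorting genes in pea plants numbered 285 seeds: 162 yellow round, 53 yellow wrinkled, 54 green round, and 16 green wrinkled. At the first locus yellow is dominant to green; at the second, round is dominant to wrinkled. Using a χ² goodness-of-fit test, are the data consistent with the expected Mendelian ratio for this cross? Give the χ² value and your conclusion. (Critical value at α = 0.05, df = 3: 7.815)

A dihybrid F₂ with independent assortment and complete dominance at both loci gives a 9:3:3:1 phenotypic ratio.
Under the 9:3:3:1 hypothesis (Σ ratio = 16, N = 285):
  yellow round: 285 × 9/16 = 160.3125
  yellow wrinkled: 285 × 3/16 = 53.4375
  green round: 285 × 3/16 = 53.4375
  green wrinkled: 285 × 1/16 = 17.8125
χ² = Σ (O − E)² / E
  yellow round: (162 − 160.3125)² / 160.3125 = 0.0178
  yellow wrinkled: (53 − 53.4375)² / 53.4375 = 0.0036
  green round: (54 − 53.4375)² / 53.4375 = 0.0059
  green wrinkled: (16 − 17.8125)² / 17.8125 = 0.1844
χ² = 0.0178 + 0.0036 + 0.0059 + 0.1844 = 0.2117 ≈ 0.212
Degrees of freedom = 4 − 1 = 3; critical value at α = 0.05 is 7.815.
Since 0.212 < 7.815, we fail to reject the null hypothesis — the data are consistent with the 9:3:3:1 ratio.

0.212; consistent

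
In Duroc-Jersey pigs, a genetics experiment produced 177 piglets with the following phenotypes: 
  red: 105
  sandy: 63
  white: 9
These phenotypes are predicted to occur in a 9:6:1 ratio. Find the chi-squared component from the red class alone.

0.297

Total ratio parts = 16. Expected numbers out of 177:
  red: 177 × 9/16 = 99.5625
  sandy: 177 × 6/16 = 66.375
  white: 177 × 1/16 = 11.0625
Contribution of red: (105 − 99.5625)² / 99.5625 = 0.2970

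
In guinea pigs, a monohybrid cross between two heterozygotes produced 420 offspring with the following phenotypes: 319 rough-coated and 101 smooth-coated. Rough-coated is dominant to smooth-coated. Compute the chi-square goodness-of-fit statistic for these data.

0.203

For a monohybrid cross between heterozygotes with complete dominance, the expected phenotypic ratio is 3:1.
Under the 3:1 hypothesis (Σ ratio = 4, N = 420):
  rough-coated: 420 × 3/4 = 315
  smooth-coated: 420 × 1/4 = 105
χ² = Σ (O − E)² / E
  rough-coated: (319 − 315)² / 315 = 0.0508
  smooth-coated: (101 − 105)² / 105 = 0.1524
χ² = 0.0508 + 0.1524 = 0.2032 ≈ 0.203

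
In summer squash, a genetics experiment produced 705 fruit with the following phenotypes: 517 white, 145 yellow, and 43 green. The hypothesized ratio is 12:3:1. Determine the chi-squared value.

The 12:3:1 ratio has 16 parts, so with N = 705 the expected counts are:
  white: 705 × 12/16 = 528.75
  yellow: 705 × 3/16 = 132.1875
  green: 705 × 1/16 = 44.0625
χ² = Σ (O − E)² / E
  white: (517 − 528.75)² / 528.75 = 0.2611
  yellow: (145 − 132.1875)² / 132.1875 = 1.2419
  green: (43 − 44.0625)² / 44.0625 = 0.0256
χ² = 0.2611 + 1.2419 + 0.0256 = 1.5286 ≈ 1.529

1.529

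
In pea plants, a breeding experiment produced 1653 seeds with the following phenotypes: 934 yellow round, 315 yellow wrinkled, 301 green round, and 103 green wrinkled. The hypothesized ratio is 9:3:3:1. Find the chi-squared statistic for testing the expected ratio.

0.360

Total ratio parts = 16. Expected numbers out of 1653:
  yellow round: 1653 × 9/16 = 929.8125
  yellow wrinkled: 1653 × 3/16 = 309.9375
  green round: 1653 × 3/16 = 309.9375
  green wrinkled: 1653 × 1/16 = 103.3125
χ² = Σ (O − E)² / E
  yellow round: (934 − 929.8125)² / 929.8125 = 0.0189
  yellow wrinkled: (315 − 309.9375)² / 309.9375 = 0.0827
  green round: (301 − 309.9375)² / 309.9375 = 0.2577
  green wrinkled: (103 − 103.3125)² / 103.3125 = 0.0009
χ² = 0.0189 + 0.0827 + 0.2577 + 0.0009 = 0.3602 ≈ 0.360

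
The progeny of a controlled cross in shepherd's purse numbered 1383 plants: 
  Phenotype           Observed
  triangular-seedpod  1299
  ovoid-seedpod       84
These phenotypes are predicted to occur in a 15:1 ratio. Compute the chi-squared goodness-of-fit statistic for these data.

0.073

Under the 15:1 hypothesis (Σ ratio = 16, N = 1383):
  triangular-seedpod: 1383 × 15/16 = 1296.5625
  ovoid-seedpod: 1383 × 1/16 = 86.4375
χ² = Σ (O − E)² / E
  triangular-seedpod: (1299 − 1296.5625)² / 1296.5625 = 0.0046
  ovoid-seedpod: (84 − 86.4375)² / 86.4375 = 0.0687
χ² = 0.0046 + 0.0687 = 0.0733 ≈ 0.073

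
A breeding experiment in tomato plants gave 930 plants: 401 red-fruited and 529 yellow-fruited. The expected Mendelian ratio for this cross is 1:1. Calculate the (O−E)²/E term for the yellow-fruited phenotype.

Total ratio parts = 2. Expected numbers out of 930:
  red-fruited: 930 × 1/2 = 465
  yellow-fruited: 930 × 1/2 = 465
Contribution of yellow-fruited: (529 − 465)² / 465 = 8.8086

8.809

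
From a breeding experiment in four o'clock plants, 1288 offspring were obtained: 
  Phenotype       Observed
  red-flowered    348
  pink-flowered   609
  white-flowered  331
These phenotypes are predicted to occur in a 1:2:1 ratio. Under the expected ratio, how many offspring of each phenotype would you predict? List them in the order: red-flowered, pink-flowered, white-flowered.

322, 644, 322

Expected counts for N = 1288 under a 1:2:1 ratio (total parts = 4):
  red-flowered: 1288 × 1/4 = 322
  pink-flowered: 1288 × 2/4 = 644
  white-flowered: 1288 × 1/4 = 322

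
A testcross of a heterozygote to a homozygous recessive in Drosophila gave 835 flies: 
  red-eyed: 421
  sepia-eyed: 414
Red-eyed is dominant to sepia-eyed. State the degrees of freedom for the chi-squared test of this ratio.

A testcross of a heterozygote (Aa × aa) gives a 1:1 phenotypic ratio.
A goodness-of-fit test with 2 phenotype classes has df = 2 − 1 = 1.

1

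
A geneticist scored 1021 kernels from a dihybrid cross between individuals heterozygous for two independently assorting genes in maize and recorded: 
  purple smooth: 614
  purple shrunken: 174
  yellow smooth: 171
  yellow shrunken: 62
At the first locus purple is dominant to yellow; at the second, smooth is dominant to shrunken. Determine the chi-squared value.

A dihybrid F₂ with independent assortment and complete dominance at both loci gives a 9:3:3:1 phenotypic ratio.
Total ratio parts = 16. Expected numbers out of 1021:
  purple smooth: 1021 × 9/16 = 574.3125
  purple shrunken: 1021 × 3/16 = 191.4375
  yellow smooth: 1021 × 3/16 = 191.4375
  yellow shrunken: 1021 × 1/16 = 63.8125
χ² = Σ (O − E)² / E
  purple smooth: (614 − 574.3125)² / 574.3125 = 2.7426
  purple shrunken: (174 − 191.4375)² / 191.4375 = 1.5883
  yellow smooth: (171 − 191.4375)² / 191.4375 = 2.1819
  yellow shrunken: (62 − 63.8125)² / 63.8125 = 0.0515
χ² = 2.7426 + 1.5883 + 2.1819 + 0.0515 = 6.5643 ≈ 6.564

6.564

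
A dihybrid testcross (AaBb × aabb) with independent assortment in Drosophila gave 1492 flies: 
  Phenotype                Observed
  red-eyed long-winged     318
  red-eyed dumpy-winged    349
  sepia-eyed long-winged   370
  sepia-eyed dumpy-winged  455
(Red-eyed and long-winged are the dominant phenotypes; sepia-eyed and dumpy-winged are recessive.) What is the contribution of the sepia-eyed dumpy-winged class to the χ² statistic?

A dihybrid testcross with independent assortment gives a 1:1:1:1 ratio.
Total ratio parts = 4. Expected numbers out of 1492:
  red-eyed long-winged: 1492 × 1/4 = 373
  red-eyed dumpy-winged: 1492 × 1/4 = 373
  sepia-eyed long-winged: 1492 × 1/4 = 373
  sepia-eyed dumpy-winged: 1492 × 1/4 = 373
Contribution of sepia-eyed dumpy-winged: (455 − 373)² / 373 = 18.0268

18.027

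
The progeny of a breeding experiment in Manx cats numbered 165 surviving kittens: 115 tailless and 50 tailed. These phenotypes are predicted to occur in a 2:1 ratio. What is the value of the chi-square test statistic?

0.682

Under the 2:1 hypothesis (Σ ratio = 3, N = 165):
  tailless: 165 × 2/3 = 110
  tailed: 165 × 1/3 = 55
χ² = Σ (O − E)² / E
  tailless: (115 − 110)² / 110 = 0.2273
  tailed: (50 − 55)² / 55 = 0.4545
χ² = 0.2273 + 0.4545 = 0.6818 ≈ 0.682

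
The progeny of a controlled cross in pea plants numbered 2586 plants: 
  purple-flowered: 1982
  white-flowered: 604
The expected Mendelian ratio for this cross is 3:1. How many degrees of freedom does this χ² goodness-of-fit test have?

1

A goodness-of-fit test with 2 phenotype classes has df = 2 − 1 = 1.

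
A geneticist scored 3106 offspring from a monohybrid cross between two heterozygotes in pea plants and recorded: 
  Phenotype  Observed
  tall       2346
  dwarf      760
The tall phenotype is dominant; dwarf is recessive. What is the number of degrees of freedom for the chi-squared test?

For a monohybrid cross between heterozygotes with complete dominance, the expected phenotypic ratio is 3:1.
A goodness-of-fit test with 2 phenotype classes has df = 2 − 1 = 1.

1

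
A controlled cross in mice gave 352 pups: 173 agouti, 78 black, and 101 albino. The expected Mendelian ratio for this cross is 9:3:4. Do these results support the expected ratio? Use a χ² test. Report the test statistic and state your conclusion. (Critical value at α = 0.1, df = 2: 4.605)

Total ratio parts = 16. Expected numbers out of 352:
  agouti: 352 × 9/16 = 198
  black: 352 × 3/16 = 66
  albino: 352 × 4/16 = 88
χ² = Σ (O − E)² / E
  agouti: (173 − 198)² / 198 = 3.1566
  black: (78 − 66)² / 66 = 2.1818
  albino: (101 − 88)² / 88 = 1.9205
χ² = 3.1566 + 2.1818 + 1.9205 = 7.2589 ≈ 7.259
Degrees of freedom = 3 − 1 = 2; critical value at α = 0.1 is 4.605.
Since 7.259 > 4.605, we reject the null hypothesis — the data do not fit the 9:3:4 ratio.

7.259; not consistent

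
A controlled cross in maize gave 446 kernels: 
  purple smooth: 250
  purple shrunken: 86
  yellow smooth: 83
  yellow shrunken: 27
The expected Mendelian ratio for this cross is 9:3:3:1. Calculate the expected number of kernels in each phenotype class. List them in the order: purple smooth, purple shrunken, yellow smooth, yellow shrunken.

250.875, 83.625, 83.625, 27.875

Total ratio parts = 16. Expected numbers out of 446:
  purple smooth: 446 × 9/16 = 250.875
  purple shrunken: 446 × 3/16 = 83.625
  yellow smooth: 446 × 3/16 = 83.625
  yellow shrunken: 446 × 1/16 = 27.875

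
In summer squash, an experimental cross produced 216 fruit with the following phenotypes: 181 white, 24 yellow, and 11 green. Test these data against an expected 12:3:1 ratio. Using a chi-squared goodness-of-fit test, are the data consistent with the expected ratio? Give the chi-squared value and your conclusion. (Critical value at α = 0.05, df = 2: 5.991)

9.414; not consistent

Total ratio parts = 16. Expected numbers out of 216:
  white: 216 × 12/16 = 162
  yellow: 216 × 3/16 = 40.5
  green: 216 × 1/16 = 13.5
χ² = Σ (O − E)² / E
  white: (181 − 162)² / 162 = 2.2284
  yellow: (24 − 40.5)² / 40.5 = 6.7222
  green: (11 − 13.5)² / 13.5 = 0.4630
χ² = 2.2284 + 6.7222 + 0.4630 = 9.4136 ≈ 9.414
Degrees of freedom = 3 − 1 = 2; critical value at α = 0.05 is 5.991.
Since 9.414 > 5.991, we reject the null hypothesis — the data do not fit the 12:3:1 ratio.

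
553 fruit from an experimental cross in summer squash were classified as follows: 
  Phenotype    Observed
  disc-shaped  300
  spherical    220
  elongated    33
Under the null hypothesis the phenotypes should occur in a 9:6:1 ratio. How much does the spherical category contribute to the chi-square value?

0.769

Expected counts for N = 553 under a 9:6:1 ratio (total parts = 16):
  disc-shaped: 553 × 9/16 = 311.0625
  spherical: 553 × 6/16 = 207.375
  elongated: 553 × 1/16 = 34.5625
Contribution of spherical: (220 − 207.375)² / 207.375 = 0.7686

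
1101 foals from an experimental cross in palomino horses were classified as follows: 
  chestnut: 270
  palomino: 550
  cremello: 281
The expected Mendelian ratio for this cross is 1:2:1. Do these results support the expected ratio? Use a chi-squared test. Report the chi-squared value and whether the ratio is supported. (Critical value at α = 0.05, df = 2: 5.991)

0.221; consistent

Under the 1:2:1 hypothesis (Σ ratio = 4, N = 1101):
  chestnut: 1101 × 1/4 = 275.25
  palomino: 1101 × 2/4 = 550.5
  cremello: 1101 × 1/4 = 275.25
χ² = Σ (O − E)² / E
  chestnut: (270 − 275.25)² / 275.25 = 0.1001
  palomino: (550 − 550.5)² / 550.5 = 0.0005
  cremello: (281 − 275.25)² / 275.25 = 0.1201
χ² = 0.1001 + 0.0005 + 0.1201 = 0.2207 ≈ 0.221
Degrees of freedom = 3 − 1 = 2; critical value at α = 0.05 is 5.991.
Since 0.221 < 5.991, we fail to reject the null hypothesis — the data are consistent with the 1:2:1 ratio.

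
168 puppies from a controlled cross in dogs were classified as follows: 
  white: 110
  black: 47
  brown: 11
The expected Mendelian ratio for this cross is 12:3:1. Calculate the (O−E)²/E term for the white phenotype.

2.032

The 12:3:1 ratio has 16 parts, so with N = 168 the expected counts are:
  white: 168 × 12/16 = 126
  black: 168 × 3/16 = 31.5
  brown: 168 × 1/16 = 10.5
Contribution of white: (110 − 126)² / 126 = 2.0317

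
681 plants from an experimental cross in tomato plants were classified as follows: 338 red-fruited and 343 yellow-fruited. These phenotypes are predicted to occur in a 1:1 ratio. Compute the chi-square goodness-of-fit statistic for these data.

Under the 1:1 hypothesis (Σ ratio = 2, N = 681):
  red-fruited: 681 × 1/2 = 340.5
  yellow-fruited: 681 × 1/2 = 340.5
χ² = Σ (O − E)² / E
  red-fruited: (338 − 340.5)² / 340.5 = 0.0184
  yellow-fruited: (343 − 340.5)² / 340.5 = 0.0184
χ² = 0.0184 + 0.0184 = 0.0368 ≈ 0.037

0.037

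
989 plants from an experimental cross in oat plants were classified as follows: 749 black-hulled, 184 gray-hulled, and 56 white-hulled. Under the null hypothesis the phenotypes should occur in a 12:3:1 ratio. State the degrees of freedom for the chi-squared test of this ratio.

A goodness-of-fit test with 3 phenotype classes has df = 3 − 1 = 2.

2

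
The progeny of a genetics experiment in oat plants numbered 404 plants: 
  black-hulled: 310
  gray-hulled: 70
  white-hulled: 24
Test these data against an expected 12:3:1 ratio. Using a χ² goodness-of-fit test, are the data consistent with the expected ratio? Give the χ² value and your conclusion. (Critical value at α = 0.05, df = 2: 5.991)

The 12:3:1 ratio has 16 parts, so with N = 404 the expected counts are:
  black-hulled: 404 × 12/16 = 303
  gray-hulled: 404 × 3/16 = 75.75
  white-hulled: 404 × 1/16 = 25.25
χ² = Σ (O − E)² / E
  black-hulled: (310 − 303)² / 303 = 0.1617
  gray-hulled: (70 − 75.75)² / 75.75 = 0.4365
  white-hulled: (24 − 25.25)² / 25.25 = 0.0619
χ² = 0.1617 + 0.4365 + 0.0619 = 0.6601 ≈ 0.660
Degrees of freedom = 3 − 1 = 2; critical value at α = 0.05 is 5.991.
Since 0.660 < 5.991, we fail to reject the null hypothesis — the data are consistent with the 12:3:1 ratio.

0.660; consistent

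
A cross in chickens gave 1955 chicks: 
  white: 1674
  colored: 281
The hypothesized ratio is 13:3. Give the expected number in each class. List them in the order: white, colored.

1588.4375, 366.5625

Total ratio parts = 16. Expected numbers out of 1955:
  white: 1955 × 13/16 = 1588.4375
  colored: 1955 × 3/16 = 366.5625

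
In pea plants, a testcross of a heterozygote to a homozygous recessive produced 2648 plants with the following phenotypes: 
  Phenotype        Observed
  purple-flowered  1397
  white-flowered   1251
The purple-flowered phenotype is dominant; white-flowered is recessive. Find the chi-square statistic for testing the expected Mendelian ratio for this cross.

A testcross of a heterozygote (Aa × aa) gives a 1:1 phenotypic ratio.
Expected counts for N = 2648 under a 1:1 ratio (total parts = 2):
  purple-flowered: 2648 × 1/2 = 1324
  white-flowered: 2648 × 1/2 = 1324
χ² = Σ (O − E)² / E
  purple-flowered: (1397 − 1324)² / 1324 = 4.0249
  white-flowered: (1251 − 1324)² / 1324 = 4.0249
χ² = 4.0249 + 4.0249 = 8.0498 ≈ 8.050

8.050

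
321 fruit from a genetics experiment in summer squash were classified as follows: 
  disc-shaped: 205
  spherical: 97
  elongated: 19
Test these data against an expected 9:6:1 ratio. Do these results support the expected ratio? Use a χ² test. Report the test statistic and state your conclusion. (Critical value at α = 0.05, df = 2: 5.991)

7.903; not consistent

Total ratio parts = 16. Expected numbers out of 321:
  disc-shaped: 321 × 9/16 = 180.5625
  spherical: 321 × 6/16 = 120.375
  elongated: 321 × 1/16 = 20.0625
χ² = Σ (O − E)² / E
  disc-shaped: (205 − 180.5625)² / 180.5625 = 3.3074
  spherical: (97 − 120.375)² / 120.375 = 4.5391
  elongated: (19 − 20.0625)² / 20.0625 = 0.0563
χ² = 3.3074 + 4.5391 + 0.0563 = 7.9028 ≈ 7.903
Degrees of freedom = 3 − 1 = 2; critical value at α = 0.05 is 5.991.
Since 7.903 > 5.991, we reject the null hypothesis — the data do not fit the 9:6:1 ratio.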